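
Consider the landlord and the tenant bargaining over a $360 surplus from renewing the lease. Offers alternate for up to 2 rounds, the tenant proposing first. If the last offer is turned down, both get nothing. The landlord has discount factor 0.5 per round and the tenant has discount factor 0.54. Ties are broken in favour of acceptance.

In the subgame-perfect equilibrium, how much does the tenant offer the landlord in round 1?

Solve by backward induction from round 2.
Round 2 (the landlord proposes): the tenant will accept anything ≥ 0, so the landlord offers 0 and keeps 360.
Round 1 (the tenant proposes): the landlord can get 360 next round, worth 0.5 × 360 = 180 now; the tenant offers that and keeps 180.

180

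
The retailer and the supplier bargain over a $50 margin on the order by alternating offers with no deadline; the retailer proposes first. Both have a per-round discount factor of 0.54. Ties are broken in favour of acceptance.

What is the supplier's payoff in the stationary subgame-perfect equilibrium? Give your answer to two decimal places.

When the retailer proposes, the supplier accepts any offer worth at least 0.54 times what the supplier would get by proposing next round; and vice versa.
This gives x = 50 − 0.54y and y = 50 − 0.54x, where x and y are each side's share when it proposes.
Hence (1 − 0.54·0.54)x = 50(1 − 0.54), i.e. 0.7084·x = 23.
x ≈ 32.4675; the supplier's share is 50 − x ≈ 17.5325.

17.53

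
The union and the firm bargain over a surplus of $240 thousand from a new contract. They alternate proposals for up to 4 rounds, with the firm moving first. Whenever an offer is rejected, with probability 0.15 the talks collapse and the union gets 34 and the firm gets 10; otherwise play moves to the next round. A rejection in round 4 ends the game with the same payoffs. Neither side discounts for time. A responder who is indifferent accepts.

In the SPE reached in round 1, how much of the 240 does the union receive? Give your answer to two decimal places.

By backward induction:
Round 4 (the union proposes): the firm gets 10 if talks fail, so the union offers 10 and keeps 230.
Round 3 (the firm proposes): rejecting gives the union an expected 0.85 × 230 + 0.15 × 34 = 200.6, so the firm offers 200.6, keeping 39.4.
Round 2 (the union proposes): rejecting gives the firm an expected 0.85 × 39.4 + 0.15 × 10 = 34.99, so the union offers 34.99, keeping 205.01.
Round 1 (the firm proposes): rejecting gives the union an expected 0.85 × 205.01 + 0.15 × 34 = 179.3585, so the firm offers 179.3585, keeping 60.6415.

179.36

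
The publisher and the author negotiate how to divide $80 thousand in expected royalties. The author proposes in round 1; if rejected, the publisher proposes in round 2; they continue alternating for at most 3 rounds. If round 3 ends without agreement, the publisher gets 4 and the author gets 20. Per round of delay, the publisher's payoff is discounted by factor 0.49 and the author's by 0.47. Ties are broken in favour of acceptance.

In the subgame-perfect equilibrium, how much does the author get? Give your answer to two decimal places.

Round 3 (the author proposes): the publisher gets 4 if talks fail, so the author offers 4 and keeps 76.
Round 2 (the publisher proposes): the author can get 76 next round, worth 0.47 × 76 = 35.72 now. The publisher offers 35.72 and keeps 80 − 35.72 = 44.28.
Round 1 (the author proposes): the publisher can get 44.28 next round, worth 0.49 × 44.28 = 21.6972 now; the author offers that and keeps 58.3028.

58.30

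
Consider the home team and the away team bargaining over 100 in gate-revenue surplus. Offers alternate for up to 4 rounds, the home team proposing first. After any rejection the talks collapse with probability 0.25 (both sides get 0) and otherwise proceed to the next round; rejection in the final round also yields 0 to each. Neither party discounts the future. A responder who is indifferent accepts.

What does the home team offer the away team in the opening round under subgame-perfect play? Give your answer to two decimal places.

By backward induction:
Round 4 (the away team proposes): rejection yields 0 for the home team; the away team offers 0 and keeps 100.
Round 3 (the home team proposes): rejecting gives the away team an expected 0.75 × 100 = 75. The home team offers 75 and keeps 100 − 75 = 25.
Round 2 (the away team proposes): rejecting gives the home team an expected 0.75 × 25 = 18.75. The away team offers 18.75 and keeps 100 − 18.75 = 81.25.
Round 1 (the home team proposes): rejecting gives the away team an expected 0.75 × 81.25 = 60.9375; the home team offers that and keeps 39.0625.

60.94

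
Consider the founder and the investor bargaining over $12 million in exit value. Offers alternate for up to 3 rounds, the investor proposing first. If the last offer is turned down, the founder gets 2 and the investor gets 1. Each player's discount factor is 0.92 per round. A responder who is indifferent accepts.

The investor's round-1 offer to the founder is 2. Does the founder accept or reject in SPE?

Reject

Work out the founder's continuation value if the offer is rejected.
Round 3 (the investor proposes): the founder gets 2 if talks fail, so the investor offers 2 and keeps 10.
Round 2 (the founder proposes): the investor can get 10 next round, worth 0.92 × 10 = 9.2 now, so the founder offers 9.2, keeping 2.8.
So by rejecting in round 1, the founder gets 2.8 next round, worth 0.92 × 2.8 = 2.576 now.
Offer 2 < 2.576, so the founder rejects.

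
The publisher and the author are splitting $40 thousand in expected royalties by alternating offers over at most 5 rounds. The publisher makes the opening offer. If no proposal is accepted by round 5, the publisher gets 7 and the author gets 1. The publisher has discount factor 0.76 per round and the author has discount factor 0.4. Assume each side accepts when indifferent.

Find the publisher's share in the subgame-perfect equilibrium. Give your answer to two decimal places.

Round 5 (the publisher proposes): the author gets 1 if talks fail, so the publisher offers 1 and keeps 39.
Round 4 (the author proposes): the publisher can get 39 next round, worth 0.76 × 39 = 29.64 now; the author offers that and keeps 10.36.
Round 3 (the publisher proposes): the author can get 10.36 next round, worth 0.4 × 10.36 = 4.144 now, so the publisher offers 4.144, keeping 35.856.
Round 2 (the author proposes): the publisher can get 35.856 next round, worth 0.76 × 35.856 = 27.25056 now, so the author offers 27.25056, keeping 12.74944.
Round 1 (the publisher proposes): the author can get 12.74944 next round, worth 0.4 × 12.74944 = 5.099776 now, so the publisher offers 5.099776, keeping 34.900224.

34.90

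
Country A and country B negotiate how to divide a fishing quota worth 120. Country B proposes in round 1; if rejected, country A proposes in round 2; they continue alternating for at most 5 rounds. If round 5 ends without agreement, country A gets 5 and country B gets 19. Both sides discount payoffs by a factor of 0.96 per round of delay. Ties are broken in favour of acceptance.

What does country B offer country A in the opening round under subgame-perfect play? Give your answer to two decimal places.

Work backward from the last round.
Round 5 (country B proposes): country A gets 5 if talks fail, so country B offers 5 and keeps 115.
Round 4 (country A proposes): country B can get 115 next round, worth 0.96 × 115 = 110.4 now; country A offers that and keeps 9.6.
Round 3 (country B proposes): country A can get 9.6 next round, worth 0.96 × 9.6 = 9.216 now, so country B offers 9.216, keeping 110.784.
Round 2 (country A proposes): country B can get 110.784 next round, worth 0.96 × 110.784 = 106.35264 now. Country A offers 106.35264 and keeps 120 − 106.35264 = 13.64736.
Round 1 (country B proposes): country A can get 13.64736 next round, worth 0.96 × 13.64736 = 13.1014656 now. Country B offers 13.1014656 and keeps 120 − 13.1014656 = 106.8985344.

13.10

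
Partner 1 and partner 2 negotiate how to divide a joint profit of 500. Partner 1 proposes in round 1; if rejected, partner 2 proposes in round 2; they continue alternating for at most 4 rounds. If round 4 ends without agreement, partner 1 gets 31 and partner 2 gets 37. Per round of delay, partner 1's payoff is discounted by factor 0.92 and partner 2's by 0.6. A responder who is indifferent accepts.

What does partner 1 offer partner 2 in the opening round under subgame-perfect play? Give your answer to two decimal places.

179.33

Round 4 (partner 2 proposes): partner 1 gets 31 if talks fail, so partner 2 offers 31 and keeps 469.
Round 3 (partner 1 proposes): partner 2 can get 469 next round, worth 0.6 × 469 = 281.4 now. Partner 1 offers 281.4 and keeps 500 − 281.4 = 218.6.
Round 2 (partner 2 proposes): partner 1 can get 218.6 next round, worth 0.92 × 218.6 = 201.112 now. Partner 2 offers 201.112 and keeps 500 − 201.112 = 298.888.
Round 1 (partner 1 proposes): partner 2 can get 298.888 next round, worth 0.6 × 298.888 = 179.3328 now. Partner 1 offers 179.3328 and keeps 500 − 179.3328 = 320.6672.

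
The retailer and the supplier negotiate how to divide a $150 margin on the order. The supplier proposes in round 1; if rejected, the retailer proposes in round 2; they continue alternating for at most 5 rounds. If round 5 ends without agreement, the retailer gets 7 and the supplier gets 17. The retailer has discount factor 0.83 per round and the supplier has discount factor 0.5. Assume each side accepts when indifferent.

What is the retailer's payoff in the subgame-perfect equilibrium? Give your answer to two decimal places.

89.29

Round 5 (the supplier proposes): the retailer gets 7 if talks fail, so the supplier offers 7 and keeps 143.
Round 4 (the retailer proposes): the supplier can get 143 next round, worth 0.5 × 143 = 71.5 now, so the retailer offers 71.5, keeping 78.5.
Round 3 (the supplier proposes): the retailer can get 78.5 next round, worth 0.83 × 78.5 = 65.155 now, so the supplier offers 65.155, keeping 84.845.
Round 2 (the retailer proposes): the supplier can get 84.845 next round, worth 0.5 × 84.845 = 42.4225 now; the retailer offers that and keeps 107.5775.
Round 1 (the supplier proposes): the retailer can get 107.5775 next round, worth 0.83 × 107.5775 = 89.289325 now; the supplier offers that and keeps 60.710675.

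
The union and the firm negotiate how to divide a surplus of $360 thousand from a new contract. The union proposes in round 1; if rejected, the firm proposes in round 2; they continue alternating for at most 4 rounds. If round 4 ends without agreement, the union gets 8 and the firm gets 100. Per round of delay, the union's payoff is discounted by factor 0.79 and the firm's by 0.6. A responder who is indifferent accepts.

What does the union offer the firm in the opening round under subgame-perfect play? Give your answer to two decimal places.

Round 4 (the firm proposes): the union gets 8 if talks fail, so the firm offers 8 and keeps 352.
Round 3 (the union proposes): the firm can get 352 next round, worth 0.6 × 352 = 211.2 now. The union offers 211.2 and keeps 360 − 211.2 = 148.8.
Round 2 (the firm proposes): the union can get 148.8 next round, worth 0.79 × 148.8 = 117.552 now, so the firm offers 117.552, keeping 242.448.
Round 1 (the union proposes): the firm can get 242.448 next round, worth 0.6 × 242.448 = 145.4688 now, so the union offers 145.4688, keeping 214.5312.

145.47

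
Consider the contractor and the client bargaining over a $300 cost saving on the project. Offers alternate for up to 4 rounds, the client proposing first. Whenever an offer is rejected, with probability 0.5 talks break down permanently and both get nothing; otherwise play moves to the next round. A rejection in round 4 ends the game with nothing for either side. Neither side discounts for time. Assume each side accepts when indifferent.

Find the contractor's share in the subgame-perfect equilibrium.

112.5

Round 4 (the contractor proposes): rejection yields 0 for the client; the contractor offers 0 and keeps 300.
Round 3 (the client proposes): rejecting gives the contractor an expected 0.5 × 300 = 150, so the client offers 150, keeping 150.
Round 2 (the contractor proposes): rejecting gives the client an expected 0.5 × 150 = 75. The contractor offers 75 and keeps 300 − 75 = 225.
Round 1 (the client proposes): rejecting gives the contractor an expected 0.5 × 225 = 112.5; the client offers that and keeps 187.5.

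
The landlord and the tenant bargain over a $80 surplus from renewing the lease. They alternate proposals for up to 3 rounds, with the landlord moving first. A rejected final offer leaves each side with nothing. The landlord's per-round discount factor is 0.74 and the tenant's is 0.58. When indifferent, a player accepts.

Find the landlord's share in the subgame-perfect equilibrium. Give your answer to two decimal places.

67.94

Work backward from the last round.
Round 3 (the landlord proposes): rejection yields 0 for the tenant; the landlord offers 0 and keeps 80.
Round 2 (the tenant proposes): the landlord can get 80 next round, worth 0.74 × 80 = 59.2 now. The tenant offers 59.2 and keeps 80 − 59.2 = 20.8.
Round 1 (the landlord proposes): the tenant can get 20.8 next round, worth 0.58 × 20.8 = 12.064 now. The landlord offers 12.064 and keeps 80 − 12.064 = 67.936.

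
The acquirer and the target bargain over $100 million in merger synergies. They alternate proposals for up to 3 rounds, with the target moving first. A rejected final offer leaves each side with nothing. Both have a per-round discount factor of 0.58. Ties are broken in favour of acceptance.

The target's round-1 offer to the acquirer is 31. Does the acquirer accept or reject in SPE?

Accept

Round 3 (the target proposes): rejection yields 0 for the acquirer; the target offers 0 and keeps 100.
Round 2 (the acquirer proposes): the target can get 100 next round, worth 0.58 × 100 = 58 now; the acquirer offers that and keeps 42.
So by rejecting in round 1, the acquirer gets 42 next round, worth 0.58 × 42 = 24.36 now.
Offer 31 ≥ 24.36, so the acquirer accepts.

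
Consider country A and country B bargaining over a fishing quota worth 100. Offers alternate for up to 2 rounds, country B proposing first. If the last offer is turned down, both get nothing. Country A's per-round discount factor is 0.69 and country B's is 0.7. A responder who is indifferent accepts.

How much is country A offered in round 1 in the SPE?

69

Solve by backward induction from round 2.
Round 2 (country A proposes): country B will accept anything ≥ 0, so country A offers 0 and keeps 100.
Round 1 (country B proposes): country A can get 100 next round, worth 0.69 × 100 = 69 now; country B offers that and keeps 31.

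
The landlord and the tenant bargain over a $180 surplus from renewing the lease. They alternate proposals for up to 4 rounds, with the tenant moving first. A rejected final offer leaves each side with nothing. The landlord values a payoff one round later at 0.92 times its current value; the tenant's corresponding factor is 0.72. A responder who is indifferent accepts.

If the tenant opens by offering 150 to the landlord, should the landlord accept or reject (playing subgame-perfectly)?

Reject

Round 4 (the landlord proposes): rejection yields 0 for the tenant; the landlord offers 0 and keeps 180.
Round 3 (the tenant proposes): the landlord can get 180 next round, worth 0.92 × 180 = 165.6 now; the tenant offers that and keeps 14.4.
Round 2 (the landlord proposes): the tenant can get 14.4 next round, worth 0.72 × 14.4 = 10.368 now. The landlord offers 10.368 and keeps 180 − 10.368 = 169.632.
So by rejecting in round 1, the landlord gets 169.632 next round, worth 0.92 × 169.632 = 156.06144 now.
Offer 150 < 156.06144, so the landlord rejects.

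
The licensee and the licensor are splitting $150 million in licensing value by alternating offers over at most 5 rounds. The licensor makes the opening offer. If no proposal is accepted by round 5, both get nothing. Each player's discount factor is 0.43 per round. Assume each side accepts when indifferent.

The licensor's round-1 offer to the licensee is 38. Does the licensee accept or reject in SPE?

Round 5 (the licensor proposes): the licensee will accept anything ≥ 0, so the licensor offers 0 and keeps 150.
Round 4 (the licensee proposes): the licensor can get 150 next round, worth 0.43 × 150 = 64.5 now, so the licensee offers 64.5, keeping 85.5.
Round 3 (the licensor proposes): the licensee can get 85.5 next round, worth 0.43 × 85.5 = 36.765 now. The licensor offers 36.765 and keeps 150 − 36.765 = 113.235.
Round 2 (the licensee proposes): the licensor can get 113.235 next round, worth 0.43 × 113.235 = 48.69105 now. The licensee offers 48.69105 and keeps 150 − 48.69105 = 101.30895.
So by rejecting in round 1, the licensee gets 101.30895 next round, worth 0.43 × 101.30895 = 43.5628485 now.
Offer 38 < 43.5628485, so the licensee rejects.

Reject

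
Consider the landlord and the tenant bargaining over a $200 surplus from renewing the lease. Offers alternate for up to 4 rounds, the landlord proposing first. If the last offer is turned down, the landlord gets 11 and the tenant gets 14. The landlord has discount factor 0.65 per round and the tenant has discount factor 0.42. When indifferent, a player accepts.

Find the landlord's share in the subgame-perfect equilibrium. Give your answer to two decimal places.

Round 4 (the tenant proposes): the landlord gets 11 if talks fail, so the tenant offers 11 and keeps 189.
Round 3 (the landlord proposes): the tenant can get 189 next round, worth 0.42 × 189 = 79.38 now. The landlord offers 79.38 and keeps 200 − 79.38 = 120.62.
Round 2 (the tenant proposes): the landlord can get 120.62 next round, worth 0.65 × 120.62 = 78.403 now; the tenant offers that and keeps 121.597.
Round 1 (the landlord proposes): the tenant can get 121.597 next round, worth 0.42 × 121.597 = 51.07074 now, so the landlord offers 51.07074, keeping 148.92926.

148.93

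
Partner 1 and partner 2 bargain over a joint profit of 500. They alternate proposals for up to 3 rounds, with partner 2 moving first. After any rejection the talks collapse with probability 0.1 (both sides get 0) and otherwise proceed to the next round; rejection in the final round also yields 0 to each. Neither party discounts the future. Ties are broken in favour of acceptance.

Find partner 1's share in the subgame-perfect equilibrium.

45

Round 3 (partner 2 proposes): rejection yields 0 for partner 1; partner 2 offers 0 and keeps 500.
Round 2 (partner 1 proposes): rejecting gives partner 2 an expected 0.9 × 500 = 450. Partner 1 offers 450 and keeps 500 − 450 = 50.
Round 1 (partner 2 proposes): rejecting gives partner 1 an expected 0.9 × 50 = 45; partner 2 offers that and keeps 455.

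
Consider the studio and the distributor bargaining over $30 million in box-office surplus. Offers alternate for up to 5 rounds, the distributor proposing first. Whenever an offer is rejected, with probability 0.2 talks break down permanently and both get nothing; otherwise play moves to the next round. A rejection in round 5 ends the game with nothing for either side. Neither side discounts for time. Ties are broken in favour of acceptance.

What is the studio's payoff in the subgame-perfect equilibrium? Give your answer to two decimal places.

Round 5 (the distributor proposes): the studio will accept anything ≥ 0, so the distributor offers 0 and keeps 30.
Round 4 (the studio proposes): rejecting gives the distributor an expected 0.8 × 30 = 24, so the studio offers 24, keeping 6.
Round 3 (the distributor proposes): rejecting gives the studio an expected 0.8 × 6 = 4.8. The distributor offers 4.8 and keeps 30 − 4.8 = 25.2.
Round 2 (the studio proposes): rejecting gives the distributor an expected 0.8 × 25.2 = 20.16. The studio offers 20.16 and keeps 30 − 20.16 = 9.84.
Round 1 (the distributor proposes): rejecting gives the studio an expected 0.8 × 9.84 = 7.872. The distributor offers 7.872 and keeps 30 − 7.872 = 22.128.

7.87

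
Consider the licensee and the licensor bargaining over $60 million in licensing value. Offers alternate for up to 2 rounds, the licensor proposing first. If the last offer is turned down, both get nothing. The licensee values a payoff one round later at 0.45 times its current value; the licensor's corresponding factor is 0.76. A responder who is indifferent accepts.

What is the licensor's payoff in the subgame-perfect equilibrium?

33

Work backward from the last round.
Round 2 (the licensee proposes): rejection yields 0 for the licensor; the licensee offers 0 and keeps 60.
Round 1 (the licensor proposes): the licensee can get 60 next round, worth 0.45 × 60 = 27 now. The licensor offers 27 and keeps 60 − 27 = 33.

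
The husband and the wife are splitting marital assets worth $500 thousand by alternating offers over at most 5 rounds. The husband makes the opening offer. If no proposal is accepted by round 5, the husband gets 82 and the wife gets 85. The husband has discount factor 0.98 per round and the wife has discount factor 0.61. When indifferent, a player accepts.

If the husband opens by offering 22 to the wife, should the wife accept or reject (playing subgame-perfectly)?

Round 5 (the husband proposes): the wife gets 85 if talks fail, so the husband offers 85 and keeps 415.
Round 4 (the wife proposes): the husband can get 415 next round, worth 0.98 × 415 = 406.7 now; the wife offers that and keeps 93.3.
Round 3 (the husband proposes): the wife can get 93.3 next round, worth 0.61 × 93.3 = 56.913 now; the husband offers that and keeps 443.087.
Round 2 (the wife proposes): the husband can get 443.087 next round, worth 0.98 × 443.087 = 434.22526 now, so the wife offers 434.22526, keeping 65.77474.
So by rejecting in round 1, the wife gets 65.77474 next round, worth 0.61 × 65.77474 = 40.1225914 now.
Offer 22 < 40.1225914, so the wife rejects.

Reject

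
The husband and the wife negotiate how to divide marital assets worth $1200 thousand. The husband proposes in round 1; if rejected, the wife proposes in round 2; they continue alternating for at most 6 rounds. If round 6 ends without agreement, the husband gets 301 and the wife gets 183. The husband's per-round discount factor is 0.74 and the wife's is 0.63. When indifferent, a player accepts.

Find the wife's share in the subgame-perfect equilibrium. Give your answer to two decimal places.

411.29

Round 6 (the wife proposes): the husband gets 301 if talks fail, so the wife offers 301 and keeps 899.
Round 5 (the husband proposes): the wife can get 899 next round, worth 0.63 × 899 = 566.37 now. The husband offers 566.37 and keeps 1200 − 566.37 = 633.63.
Round 4 (the wife proposes): the husband can get 633.63 next round, worth 0.74 × 633.63 = 468.8862 now, so the wife offers 468.8862, keeping 731.1138.
Round 3 (the husband proposes): the wife can get 731.1138 next round, worth 0.63 × 731.1138 = 460.601694 now, so the husband offers 460.601694, keeping 739.398306.
Round 2 (the wife proposes): the husband can get 739.398306 next round, worth 0.74 × 739.398306 = 547.15474644 now, so the wife offers 547.15474644, keeping 652.84525356.
Round 1 (the husband proposes): the wife can get 652.84525356 next round, worth 0.63 × 652.84525356 = 411.2925097428 now; the husband offers that and keeps 788.7074902572.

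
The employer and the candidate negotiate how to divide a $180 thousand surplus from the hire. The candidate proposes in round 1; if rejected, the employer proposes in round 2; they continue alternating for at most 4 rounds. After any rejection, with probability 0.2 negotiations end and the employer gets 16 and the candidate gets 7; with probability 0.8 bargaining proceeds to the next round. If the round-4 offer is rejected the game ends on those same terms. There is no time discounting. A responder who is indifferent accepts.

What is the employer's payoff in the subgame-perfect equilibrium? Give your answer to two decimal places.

Round 4 (the employer proposes): the candidate gets 7 if talks fail, so the employer offers 7 and keeps 173.
Round 3 (the candidate proposes): rejecting gives the employer an expected 0.8 × 173 + 0.2 × 16 = 141.6; the candidate offers that and keeps 38.4.
Round 2 (the employer proposes): rejecting gives the candidate an expected 0.8 × 38.4 + 0.2 × 7 = 32.12, so the employer offers 32.12, keeping 147.88.
Round 1 (the candidate proposes): rejecting gives the employer an expected 0.8 × 147.88 + 0.2 × 16 = 121.504; the candidate offers that and keeps 58.496.

121.50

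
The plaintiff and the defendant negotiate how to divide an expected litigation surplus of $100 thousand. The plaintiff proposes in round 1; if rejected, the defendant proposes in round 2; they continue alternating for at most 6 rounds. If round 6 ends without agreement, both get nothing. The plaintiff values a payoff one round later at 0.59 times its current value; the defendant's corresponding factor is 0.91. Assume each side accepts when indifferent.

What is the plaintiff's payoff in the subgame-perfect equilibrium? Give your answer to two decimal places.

Round 6 (the defendant proposes): rejection yields 0 for the plaintiff; the defendant offers 0 and keeps 100.
Round 5 (the plaintiff proposes): the defendant can get 100 next round, worth 0.91 × 100 = 91 now. The plaintiff offers 91 and keeps 100 − 91 = 9.
Round 4 (the defendant proposes): the plaintiff can get 9 next round, worth 0.59 × 9 = 5.31 now; the defendant offers that and keeps 94.69.
Round 3 (the plaintiff proposes): the defendant can get 94.69 next round, worth 0.91 × 94.69 = 86.1679 now. The plaintiff offers 86.1679 and keeps 100 − 86.1679 = 13.8321.
Round 2 (the defendant proposes): the plaintiff can get 13.8321 next round, worth 0.59 × 13.8321 = 8.160939 now. The defendant offers 8.160939 and keeps 100 − 8.160939 = 91.839061.
Round 1 (the plaintiff proposes): the defendant can get 91.839061 next round, worth 0.91 × 91.839061 = 83.57354551 now; the plaintiff offers that and keeps 16.42645449.

16.43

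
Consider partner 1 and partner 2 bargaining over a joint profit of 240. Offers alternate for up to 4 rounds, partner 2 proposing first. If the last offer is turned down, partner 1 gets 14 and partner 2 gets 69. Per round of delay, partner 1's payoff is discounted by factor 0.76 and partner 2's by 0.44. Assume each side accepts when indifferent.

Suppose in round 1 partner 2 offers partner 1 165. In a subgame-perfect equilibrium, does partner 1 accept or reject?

Round 4 (partner 1 proposes): partner 2 gets 69 if talks fail, so partner 1 offers 69 and keeps 171.
Round 3 (partner 2 proposes): partner 1 can get 171 next round, worth 0.76 × 171 = 129.96 now, so partner 2 offers 129.96, keeping 110.04.
Round 2 (partner 1 proposes): partner 2 can get 110.04 next round, worth 0.44 × 110.04 = 48.4176 now. Partner 1 offers 48.4176 and keeps 240 − 48.4176 = 191.5824.
So by rejecting in round 1, partner 1 gets 191.5824 next round, worth 0.76 × 191.5824 = 145.602624 now.
Offer 165 ≥ 145.602624, so partner 1 accepts.

Accept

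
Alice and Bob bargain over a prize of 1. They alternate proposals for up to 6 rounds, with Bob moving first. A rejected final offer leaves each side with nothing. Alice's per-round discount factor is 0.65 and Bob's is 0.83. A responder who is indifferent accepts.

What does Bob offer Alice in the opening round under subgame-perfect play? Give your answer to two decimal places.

Round 6 (Alice proposes): rejection yields 0 for Bob; Alice offers 0 and keeps 1.
Round 5 (Bob proposes): Alice can get 1 next round, worth 0.65 × 1 = 0.65 now; Bob offers that and keeps 0.35.
Round 4 (Alice proposes): Bob can get 0.35 next round, worth 0.83 × 0.35 = 0.2905 now, so Alice offers 0.2905, keeping 0.7095.
Round 3 (Bob proposes): Alice can get 0.7095 next round, worth 0.65 × 0.7095 = 0.461175 now, so Bob offers 0.461175, keeping 0.538825.
Round 2 (Alice proposes): Bob can get 0.538825 next round, worth 0.83 × 0.538825 = 0.44722475 now. Alice offers 0.44722475 and keeps 1 − 0.44722475 = 0.55277525.
Round 1 (Bob proposes): Alice can get 0.55277525 next round, worth 0.65 × 0.55277525 = 0.3593039125 now; Bob offers that and keeps 0.6406960875.

0.36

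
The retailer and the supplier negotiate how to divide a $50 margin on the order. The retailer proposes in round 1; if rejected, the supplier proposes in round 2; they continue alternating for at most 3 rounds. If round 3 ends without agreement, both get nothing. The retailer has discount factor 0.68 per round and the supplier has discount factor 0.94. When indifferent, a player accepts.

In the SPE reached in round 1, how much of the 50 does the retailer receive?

34.96

Round 3 (the retailer proposes): the supplier will accept anything ≥ 0, so the retailer offers 0 and keeps 50.
Round 2 (the supplier proposes): the retailer can get 50 next round, worth 0.68 × 50 = 34 now. The supplier offers 34 and keeps 50 − 34 = 16.
Round 1 (the retailer proposes): the supplier can get 16 next round, worth 0.94 × 16 = 15.04 now. The retailer offers 15.04 and keeps 50 − 15.04 = 34.96.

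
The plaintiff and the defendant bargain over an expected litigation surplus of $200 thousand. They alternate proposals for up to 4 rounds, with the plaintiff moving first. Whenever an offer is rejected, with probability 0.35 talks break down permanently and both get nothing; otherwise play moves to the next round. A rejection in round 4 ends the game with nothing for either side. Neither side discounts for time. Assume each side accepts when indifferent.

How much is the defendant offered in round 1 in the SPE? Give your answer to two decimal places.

100.43

By backward induction:
Round 4 (the defendant proposes): rejection yields 0 for the plaintiff; the defendant offers 0 and keeps 200.
Round 3 (the plaintiff proposes): rejecting gives the defendant an expected 0.65 × 200 = 130; the plaintiff offers that and keeps 70.
Round 2 (the defendant proposes): rejecting gives the plaintiff an expected 0.65 × 70 = 45.5; the defendant offers that and keeps 154.5.
Round 1 (the plaintiff proposes): rejecting gives the defendant an expected 0.65 × 154.5 = 100.425. The plaintiff offers 100.425 and keeps 200 − 100.425 = 99.575.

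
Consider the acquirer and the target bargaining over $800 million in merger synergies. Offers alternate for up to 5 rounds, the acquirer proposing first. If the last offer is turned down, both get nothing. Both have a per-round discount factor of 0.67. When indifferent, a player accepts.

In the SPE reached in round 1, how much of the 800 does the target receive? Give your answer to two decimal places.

256.28

Round 5 (the acquirer proposes): rejection yields 0 for the target; the acquirer offers 0 and keeps 800.
Round 4 (the target proposes): the acquirer can get 800 next round, worth 0.67 × 800 = 536 now, so the target offers 536, keeping 264.
Round 3 (the acquirer proposes): the target can get 264 next round, worth 0.67 × 264 = 176.88 now. The acquirer offers 176.88 and keeps 800 − 176.88 = 623.12.
Round 2 (the target proposes): the acquirer can get 623.12 next round, worth 0.67 × 623.12 = 417.4904 now. The target offers 417.4904 and keeps 800 − 417.4904 = 382.5096.
Round 1 (the acquirer proposes): the target can get 382.5096 next round, worth 0.67 × 382.5096 = 256.281432 now, so the acquirer offers 256.281432, keeping 543.718568.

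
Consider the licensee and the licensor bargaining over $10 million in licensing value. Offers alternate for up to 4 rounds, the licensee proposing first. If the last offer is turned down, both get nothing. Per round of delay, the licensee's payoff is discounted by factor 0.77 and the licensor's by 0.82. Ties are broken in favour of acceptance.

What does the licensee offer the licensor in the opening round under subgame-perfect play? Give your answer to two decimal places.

7.06

Round 4 (the licensor proposes): rejection yields 0 for the licensee; the licensor offers 0 and keeps 10.
Round 3 (the licensee proposes): the licensor can get 10 next round, worth 0.82 × 10 = 8.2 now; the licensee offers that and keeps 1.8.
Round 2 (the licensor proposes): the licensee can get 1.8 next round, worth 0.77 × 1.8 = 1.386 now; the licensor offers that and keeps 8.614.
Round 1 (the licensee proposes): the licensor can get 8.614 next round, worth 0.82 × 8.614 = 7.06348 now, so the licensee offers 7.06348, keeping 2.93652.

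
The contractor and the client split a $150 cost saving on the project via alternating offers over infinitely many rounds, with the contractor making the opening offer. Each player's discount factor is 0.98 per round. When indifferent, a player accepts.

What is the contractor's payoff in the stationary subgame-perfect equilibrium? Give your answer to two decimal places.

75.76

In a stationary SPE each proposer offers the other exactly their discounted continuation value.
If the contractor keeps x when proposing and the client keeps y when proposing, then x = 150 − 0.98y and y = 150 − 0.98x.
Solving: x = 150(1 − 0.98) / (1 − 0.98·0.98) = 3 / 0.0396 ≈ 75.7576.
The client gets 150 − 75.7576 ≈ 74.2424.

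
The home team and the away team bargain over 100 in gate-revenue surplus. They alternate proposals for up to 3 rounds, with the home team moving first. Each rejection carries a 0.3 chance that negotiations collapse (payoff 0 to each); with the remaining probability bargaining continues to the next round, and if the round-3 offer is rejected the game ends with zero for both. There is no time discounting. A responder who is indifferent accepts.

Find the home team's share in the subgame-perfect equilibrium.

79

By backward induction:
Round 3 (the home team proposes): the away team will accept anything ≥ 0, so the home team offers 0 and keeps 100.
Round 2 (the away team proposes): rejecting gives the home team an expected 0.7 × 100 = 70. The away team offers 70 and keeps 100 − 70 = 30.
Round 1 (the home team proposes): rejecting gives the away team an expected 0.7 × 30 = 21, so the home team offers 21, keeping 79.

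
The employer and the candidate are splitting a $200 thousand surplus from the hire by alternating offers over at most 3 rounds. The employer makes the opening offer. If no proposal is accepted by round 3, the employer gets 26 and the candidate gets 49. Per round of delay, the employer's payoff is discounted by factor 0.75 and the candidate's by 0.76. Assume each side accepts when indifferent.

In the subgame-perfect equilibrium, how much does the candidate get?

65.93

Round 3 (the employer proposes): the candidate gets 49 if talks fail, so the employer offers 49 and keeps 151.
Round 2 (the candidate proposes): the employer can get 151 next round, worth 0.75 × 151 = 113.25 now; the candidate offers that and keeps 86.75.
Round 1 (the employer proposes): the candidate can get 86.75 next round, worth 0.76 × 86.75 = 65.93 now. The employer offers 65.93 and keeps 200 − 65.93 = 134.07.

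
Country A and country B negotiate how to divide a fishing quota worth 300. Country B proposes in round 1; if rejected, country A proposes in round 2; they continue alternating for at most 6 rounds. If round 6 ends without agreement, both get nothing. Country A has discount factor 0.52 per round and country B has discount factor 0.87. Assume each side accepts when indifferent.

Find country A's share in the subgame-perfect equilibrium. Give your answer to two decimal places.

Work backward from the last round.
Round 6 (country A proposes): rejection yields 0 for country B; country A offers 0 and keeps 300.
Round 5 (country B proposes): country A can get 300 next round, worth 0.52 × 300 = 156 now. Country B offers 156 and keeps 300 − 156 = 144.
Round 4 (country A proposes): country B can get 144 next round, worth 0.87 × 144 = 125.28 now, so country A offers 125.28, keeping 174.72.
Round 3 (country B proposes): country A can get 174.72 next round, worth 0.52 × 174.72 = 90.8544 now, so country B offers 90.8544, keeping 209.1456.
Round 2 (country A proposes): country B can get 209.1456 next round, worth 0.87 × 209.1456 = 181.956672 now, so country A offers 181.956672, keeping 118.043328.
Round 1 (country B proposes): country A can get 118.043328 next round, worth 0.52 × 118.043328 = 61.38253056 now. Country B offers 61.38253056 and keeps 300 − 61.38253056 = 238.61746944.

61.38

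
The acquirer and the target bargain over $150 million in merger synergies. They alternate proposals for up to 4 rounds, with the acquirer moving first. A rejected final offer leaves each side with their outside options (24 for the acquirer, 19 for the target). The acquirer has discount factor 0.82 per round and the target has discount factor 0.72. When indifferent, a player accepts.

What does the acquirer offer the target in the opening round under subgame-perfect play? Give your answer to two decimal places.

73.00

Round 4 (the target proposes): the acquirer gets 24 if talks fail, so the target offers 24 and keeps 126.
Round 3 (the acquirer proposes): the target can get 126 next round, worth 0.72 × 126 = 90.72 now; the acquirer offers that and keeps 59.28.
Round 2 (the target proposes): the acquirer can get 59.28 next round, worth 0.82 × 59.28 = 48.6096 now; the target offers that and keeps 101.3904.
Round 1 (the acquirer proposes): the target can get 101.3904 next round, worth 0.72 × 101.3904 = 73.001088 now, so the acquirer offers 73.001088, keeping 76.998912.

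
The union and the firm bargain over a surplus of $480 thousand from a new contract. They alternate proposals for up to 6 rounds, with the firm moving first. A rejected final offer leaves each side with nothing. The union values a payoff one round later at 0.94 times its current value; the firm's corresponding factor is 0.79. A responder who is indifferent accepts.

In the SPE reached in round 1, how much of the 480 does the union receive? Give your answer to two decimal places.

Round 6 (the union proposes): the firm will accept anything ≥ 0, so the union offers 0 and keeps 480.
Round 5 (the firm proposes): the union can get 480 next round, worth 0.94 × 480 = 451.2 now; the firm offers that and keeps 28.8.
Round 4 (the union proposes): the firm can get 28.8 next round, worth 0.79 × 28.8 = 22.752 now, so the union offers 22.752, keeping 457.248.
Round 3 (the firm proposes): the union can get 457.248 next round, worth 0.94 × 457.248 = 429.81312 now, so the firm offers 429.81312, keeping 50.18688.
Round 2 (the union proposes): the firm can get 50.18688 next round, worth 0.79 × 50.18688 = 39.6476352 now. The union offers 39.6476352 and keeps 480 − 39.6476352 = 440.3523648.
Round 1 (the firm proposes): the union can get 440.3523648 next round, worth 0.94 × 440.3523648 = 413.931222912 now; the firm offers that and keeps 66.068777088.

413.93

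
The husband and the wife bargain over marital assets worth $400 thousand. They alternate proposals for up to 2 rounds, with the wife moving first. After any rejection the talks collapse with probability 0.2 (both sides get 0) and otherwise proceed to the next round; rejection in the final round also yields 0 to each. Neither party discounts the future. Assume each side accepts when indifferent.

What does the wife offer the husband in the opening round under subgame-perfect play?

320

Round 2 (the husband proposes): the wife will accept anything ≥ 0, so the husband offers 0 and keeps 400.
Round 1 (the wife proposes): rejecting gives the husband an expected 0.8 × 400 = 320. The wife offers 320 and keeps 400 − 320 = 80.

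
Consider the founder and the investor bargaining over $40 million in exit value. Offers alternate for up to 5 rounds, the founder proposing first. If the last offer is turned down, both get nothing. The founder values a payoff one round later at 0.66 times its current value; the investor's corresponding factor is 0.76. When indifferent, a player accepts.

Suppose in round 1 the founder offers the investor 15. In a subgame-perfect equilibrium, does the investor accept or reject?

Reject

Work out the investor's continuation value if the offer is rejected.
Round 5 (the founder proposes): rejection yields 0 for the investor; the founder offers 0 and keeps 40.
Round 4 (the investor proposes): the founder can get 40 next round, worth 0.66 × 40 = 26.4 now. The investor offers 26.4 and keeps 40 − 26.4 = 13.6.
Round 3 (the founder proposes): the investor can get 13.6 next round, worth 0.76 × 13.6 = 10.336 now, so the founder offers 10.336, keeping 29.664.
Round 2 (the investor proposes): the founder can get 29.664 next round, worth 0.66 × 29.664 = 19.57824 now, so the investor offers 19.57824, keeping 20.42176.
So by rejecting in round 1, the investor gets 20.42176 next round, worth 0.76 × 20.42176 = 15.5205376 now.
Offer 15 < 15.5205376, so the investor rejects.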